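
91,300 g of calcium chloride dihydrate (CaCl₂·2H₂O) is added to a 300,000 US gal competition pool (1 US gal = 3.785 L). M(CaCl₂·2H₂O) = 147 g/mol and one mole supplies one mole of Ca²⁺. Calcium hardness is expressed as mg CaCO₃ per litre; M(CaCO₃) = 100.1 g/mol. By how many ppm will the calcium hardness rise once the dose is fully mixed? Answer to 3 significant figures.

Volume: 300,000 US gal × 3.785 L/gal = 1,135,500 L.
Moles of Ca²⁺: 91,300 g ÷ 147 g/mol = 621.1 mol.
As CaCO₃: 621.1 mol × 100.1 g/mol = 62,170 g.
Rise: 62,170 g / 1,135,500 L × 1000 = 54.75 mg/L.

54.8 ppm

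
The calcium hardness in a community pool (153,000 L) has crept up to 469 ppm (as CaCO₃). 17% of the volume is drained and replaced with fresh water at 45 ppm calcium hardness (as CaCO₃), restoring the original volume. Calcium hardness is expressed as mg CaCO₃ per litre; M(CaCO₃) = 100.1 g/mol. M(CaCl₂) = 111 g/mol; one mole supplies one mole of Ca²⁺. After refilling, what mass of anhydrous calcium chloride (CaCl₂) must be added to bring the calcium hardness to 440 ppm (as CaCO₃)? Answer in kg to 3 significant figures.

7.31 kg

After draining 17% and refilling: 469 × 0.83 + 45 × 0.17 = 396.92 ppm.
Deficit to target: 440 − 396.92 = 43.08 mg/L.
As CaCO₃: 43.08 mg/L × 153,000 L = 6591 g; ÷ 100.1 = 65.85 mol Ca²⁺.
Mass: 65.85 × 111 = 7309 g.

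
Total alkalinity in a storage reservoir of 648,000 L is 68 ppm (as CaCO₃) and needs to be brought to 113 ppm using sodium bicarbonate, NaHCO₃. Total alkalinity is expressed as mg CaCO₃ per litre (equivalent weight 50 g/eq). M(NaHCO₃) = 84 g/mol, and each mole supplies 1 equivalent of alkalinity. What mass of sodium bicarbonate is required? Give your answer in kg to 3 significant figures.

49.0 kg

Alkalinity to add: (113 − 68) = 45 mg/L as CaCO₃ × 648,000 L = 29,160 g as CaCO₃.
Equivalents: 29,160 g ÷ 50 g/eq = 583.2 eq.
NaHCO₃ supplies 1 eq per mole → 583.2 mol.
Mass: 583.2 mol × 84 g/mol = 48,990 g.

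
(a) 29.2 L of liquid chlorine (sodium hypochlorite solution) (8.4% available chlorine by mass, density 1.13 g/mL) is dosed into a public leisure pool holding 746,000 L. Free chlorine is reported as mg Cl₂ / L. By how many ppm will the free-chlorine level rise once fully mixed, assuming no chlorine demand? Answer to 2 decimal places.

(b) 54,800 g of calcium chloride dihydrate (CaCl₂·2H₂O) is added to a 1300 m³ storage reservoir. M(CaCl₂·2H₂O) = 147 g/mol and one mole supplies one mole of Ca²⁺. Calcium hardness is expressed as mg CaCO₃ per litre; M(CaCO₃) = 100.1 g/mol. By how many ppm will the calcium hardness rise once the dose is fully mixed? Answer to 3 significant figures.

(a) 3.72 ppm; (b) 28.7 ppm

(a) Mass of solution: 29.2 L × 1000 mL/L × 1.13 g/mL = 33,000 g.
(a) Available chlorine delivered: 33,000 g × 0.084 = 2772 g as Cl₂.
(a) Concentration rise: 2772 g / 746,000 L = 3.715 mg/L = 3.72 ppm.

(b) Volume: 1300 m³ = 1,300,000 L.
(b) Moles of Ca²⁺: 54,800 g ÷ 147 g/mol = 372.8 mol.
(b) As CaCO₃: 372.8 mol × 100.1 g/mol = 37,320 g.
(b) Rise: 37,320 g / 1,300,000 L × 1000 = 28.7 mg/L.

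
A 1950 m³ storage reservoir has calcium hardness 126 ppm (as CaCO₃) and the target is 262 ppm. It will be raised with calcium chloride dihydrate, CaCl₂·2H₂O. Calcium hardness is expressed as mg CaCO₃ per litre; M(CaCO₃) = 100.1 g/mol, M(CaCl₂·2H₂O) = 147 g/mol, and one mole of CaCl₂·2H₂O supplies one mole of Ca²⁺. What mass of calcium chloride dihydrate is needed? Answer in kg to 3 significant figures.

Volume: 1950 m³ = 1,950,000 L.
Hardness to add: (262 − 126) = 136 mg/L as CaCO₃ × 1,950,000 L = 265,200 g as CaCO₃.
Moles of Ca²⁺ (1 mol Ca²⁺ ≡ 1 mol CaCO₃): 265,200 / 100.1 g/mol = 2649 mol.
Mass of CaCl₂·2H₂O: 2649 × 147 = 389,500 g.

389 kg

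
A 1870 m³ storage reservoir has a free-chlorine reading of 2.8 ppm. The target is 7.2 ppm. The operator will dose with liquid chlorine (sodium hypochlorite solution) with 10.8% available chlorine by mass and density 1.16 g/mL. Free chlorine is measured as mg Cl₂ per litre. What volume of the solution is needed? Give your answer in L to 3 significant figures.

Volume: 1870 m³ = 1,870,000 L.
Chlorine deficit: 7.2 − 2.8 = 4.4 ppm = 4.4 mg/L as Cl₂.
Cl₂ equivalent needed: 4.4 mg/L × 1,870,000 L = 8,228,000 mg = 8228 g.
Product at 10.8% available chlorine: 8228 / 0.108 = 76,190 g.
Volume at density 1.16 g/mL: 76,190 g ÷ 1.16 g/mL = 65,680 mL.

65.7 L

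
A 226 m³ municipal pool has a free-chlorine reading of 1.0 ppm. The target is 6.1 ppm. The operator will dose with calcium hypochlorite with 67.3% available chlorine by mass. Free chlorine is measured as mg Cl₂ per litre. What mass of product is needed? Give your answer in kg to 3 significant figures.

1.71 kg

Volume: 226 m³ = 226,000 L.
Chlorine deficit: 6.1 − 1.0 = 5.1 ppm = 5.1 mg/L as Cl₂.
Cl₂ equivalent needed: 5.1 mg/L × 226,000 L = 1,153,000 mg = 1153 g.
Product at 67.3% available chlorine: 1153 / 0.673 = 1713 g.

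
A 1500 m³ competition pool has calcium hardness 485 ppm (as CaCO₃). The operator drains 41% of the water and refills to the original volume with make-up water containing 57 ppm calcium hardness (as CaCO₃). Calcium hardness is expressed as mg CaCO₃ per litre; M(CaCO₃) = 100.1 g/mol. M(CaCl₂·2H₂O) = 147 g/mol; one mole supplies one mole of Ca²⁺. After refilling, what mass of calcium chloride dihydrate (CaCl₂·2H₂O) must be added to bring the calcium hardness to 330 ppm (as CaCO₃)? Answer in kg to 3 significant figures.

45.1 kg

Volume: 1500 m³ = 1,500,000 L.
After draining 41% and refilling: 485 × 0.59 + 57 × 0.41 = 309.52 ppm.
Deficit to target: 330 − 309.52 = 20.48 mg/L.
As CaCO₃: 20.48 mg/L × 1,500,000 L = 30,720 g; ÷ 100.1 = 306.9 mol Ca²⁺.
Mass: 306.9 × 147 = 45,110 g.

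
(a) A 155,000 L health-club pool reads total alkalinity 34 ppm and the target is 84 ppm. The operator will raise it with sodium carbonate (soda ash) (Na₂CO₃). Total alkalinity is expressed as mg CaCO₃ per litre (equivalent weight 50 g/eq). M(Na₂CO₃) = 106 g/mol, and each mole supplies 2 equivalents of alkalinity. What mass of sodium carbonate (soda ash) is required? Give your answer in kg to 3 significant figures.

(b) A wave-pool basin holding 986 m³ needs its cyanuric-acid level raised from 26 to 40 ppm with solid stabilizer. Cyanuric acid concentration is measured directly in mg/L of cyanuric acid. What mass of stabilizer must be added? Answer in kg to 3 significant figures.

(a) 8.21 kg; (b) 13.8 kg

(a) Alkalinity to add: (84 − 34) = 50 mg/L as CaCO₃ × 155,000 L = 7750 g as CaCO₃.
(a) Equivalents: 7750 g ÷ 50 g/eq = 155 eq.
(a) Each mole of Na₂CO₃ supplies 2 eq, so 155 / 2 = 77.5 mol.
(a) Mass: 77.5 mol × 106 g/mol = 8215 g.

(b) Volume: 986 m³ = 986,000 L.
(b) CYA to add: (40 − 26) = 14 mg/L × 986,000 L = 13,800 g cyanuric acid.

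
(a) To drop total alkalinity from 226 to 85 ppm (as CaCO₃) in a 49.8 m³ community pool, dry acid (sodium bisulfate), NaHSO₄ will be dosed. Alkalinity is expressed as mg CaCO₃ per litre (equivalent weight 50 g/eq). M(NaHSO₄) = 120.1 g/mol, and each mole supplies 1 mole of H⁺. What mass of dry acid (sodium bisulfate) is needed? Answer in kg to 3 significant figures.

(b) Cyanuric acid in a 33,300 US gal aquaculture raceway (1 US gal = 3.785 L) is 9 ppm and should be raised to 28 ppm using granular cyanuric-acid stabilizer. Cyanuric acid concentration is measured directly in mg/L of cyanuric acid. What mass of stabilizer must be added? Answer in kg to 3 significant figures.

(a) 16.9 kg; (b) 2.39 kg

(a) Volume: 49.8 m³ = 49,800 L.
(a) Alkalinity to neutralize: (226 − 85) = 141 mg/L as CaCO₃ × 49,800 L = 7022 g as CaCO₃.
(a) Equivalents of H⁺ required: 7022 ÷ 50 g/eq = 140.4 eq = 140.4 mol NaHSO₄.
(a) Mass of NaHSO₄: 140.4 × 120.1 = 16,870 g.

(b) Volume: 33,300 US gal × 3.785 L/gal = 126,040 L.
(b) CYA to add: (28 − 9) = 19 mg/L × 126,040 L = 2395 g cyanuric acid.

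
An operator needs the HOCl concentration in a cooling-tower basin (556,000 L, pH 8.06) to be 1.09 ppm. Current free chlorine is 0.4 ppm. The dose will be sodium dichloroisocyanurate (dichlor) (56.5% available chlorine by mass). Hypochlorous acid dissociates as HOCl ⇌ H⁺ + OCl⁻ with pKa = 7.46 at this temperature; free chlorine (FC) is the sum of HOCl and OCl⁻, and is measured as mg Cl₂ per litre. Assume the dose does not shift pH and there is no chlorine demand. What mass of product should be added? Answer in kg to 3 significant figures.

4.95 kg

[OCl⁻]/[HOCl] = 10^(pH − pKa) = 10^(8.06 − 7.46) = 3.981; fraction as HOCl = 1/(1 + 3.981) = 0.2008.
Free chlorine required for 1.09 ppm HOCl: 1.09 / 0.2008 = 5.429 ppm.
FC to add: 5.429 − 0.4 = 5.029 mg/L as Cl₂.
Cl₂ equivalent: 5.029 mg/L × 556,000 L = 2796 g.
Product at 56.5% available Cl: 2796 / 0.565 = 4949 g.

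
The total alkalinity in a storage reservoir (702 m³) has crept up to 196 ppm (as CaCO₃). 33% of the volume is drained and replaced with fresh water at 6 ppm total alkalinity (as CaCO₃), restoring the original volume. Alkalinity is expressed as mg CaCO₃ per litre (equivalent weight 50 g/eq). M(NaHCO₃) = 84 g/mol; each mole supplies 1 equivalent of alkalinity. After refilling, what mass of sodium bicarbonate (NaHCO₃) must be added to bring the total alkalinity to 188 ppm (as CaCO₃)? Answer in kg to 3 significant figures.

Volume: 702 m³ = 702,000 L.
After draining 33% and refilling: 196 × 0.67 + 6 × 0.33 = 133.3 ppm.
Deficit to target: 188 − 133.3 = 54.7 mg/L.
As CaCO₃: 54.7 mg/L × 702,000 L = 38,400 g; ÷ 50 g/eq ÷ 1 = 768 mol NaHCO₃.
Mass: 768 × 84 = 64,510 g.

64.5 kg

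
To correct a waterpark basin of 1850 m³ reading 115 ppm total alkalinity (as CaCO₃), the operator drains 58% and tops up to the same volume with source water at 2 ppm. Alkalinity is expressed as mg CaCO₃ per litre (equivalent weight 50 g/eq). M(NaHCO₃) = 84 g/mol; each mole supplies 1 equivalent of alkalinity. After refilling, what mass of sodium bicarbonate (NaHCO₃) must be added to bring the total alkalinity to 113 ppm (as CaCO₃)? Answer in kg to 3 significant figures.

Volume: 1850 m³ = 1,850,000 L.
After draining 58% and refilling: 115 × 0.42 + 2 × 0.58 = 49.46 ppm.
Deficit to target: 113 − 49.46 = 63.54 mg/L.
As CaCO₃: 63.54 mg/L × 1,850,000 L = 117,500 g; ÷ 50 g/eq ÷ 1 = 2351 mol NaHCO₃.
Mass: 2351 × 84 = 197,500 g.

197 kg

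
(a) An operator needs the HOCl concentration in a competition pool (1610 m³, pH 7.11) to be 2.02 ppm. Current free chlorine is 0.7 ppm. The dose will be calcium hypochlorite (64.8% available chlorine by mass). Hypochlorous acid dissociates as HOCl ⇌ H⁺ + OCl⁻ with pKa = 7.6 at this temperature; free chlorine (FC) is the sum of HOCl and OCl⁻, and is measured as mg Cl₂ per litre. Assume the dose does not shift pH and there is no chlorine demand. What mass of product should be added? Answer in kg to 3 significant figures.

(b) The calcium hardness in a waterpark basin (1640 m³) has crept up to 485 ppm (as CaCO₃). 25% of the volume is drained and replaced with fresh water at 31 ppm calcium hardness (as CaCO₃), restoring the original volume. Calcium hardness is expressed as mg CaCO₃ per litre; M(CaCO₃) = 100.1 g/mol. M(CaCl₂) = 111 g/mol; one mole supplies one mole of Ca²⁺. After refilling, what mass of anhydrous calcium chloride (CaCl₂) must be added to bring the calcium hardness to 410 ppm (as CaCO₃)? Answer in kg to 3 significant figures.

(a) Volume: 1610 m³ = 1,610,000 L.
(a) [OCl⁻]/[HOCl] = 10^(pH − pKa) = 10^(7.11 − 7.6) = 0.3236; fraction as HOCl = 1/(1 + 0.3236) = 0.7555.
(a) Free chlorine required for 2.02 ppm HOCl: 2.02 / 0.7555 = 2.674 ppm.
(a) FC to add: 2.674 − 0.7 = 1.974 mg/L as Cl₂.
(a) Cl₂ equivalent: 1.974 mg/L × 1,610,000 L = 3178 g.
(a) Product at 64.8% available Cl: 3178 / 0.648 = 4904 g.

(b) Volume: 1640 m³ = 1,640,000 L.
(b) After draining 25% and refilling: 485 × 0.75 + 31 × 0.25 = 371.5 ppm.
(b) Deficit to target: 410 − 371.5 = 38.5 mg/L.
(b) As CaCO₃: 38.5 mg/L × 1,640,000 L = 63,140 g; ÷ 100.1 = 630.8 mol Ca²⁺.
(b) Mass: 630.8 × 111 = 70,020 g.

(a) 4.90 kg; (b) 70.0 kg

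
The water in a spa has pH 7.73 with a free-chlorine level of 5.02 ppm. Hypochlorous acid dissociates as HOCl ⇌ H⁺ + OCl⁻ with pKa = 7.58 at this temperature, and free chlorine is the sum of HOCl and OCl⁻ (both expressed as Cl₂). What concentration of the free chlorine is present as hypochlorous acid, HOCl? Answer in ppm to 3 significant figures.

[OCl⁻]/[HOCl] = 10^(pH − pKa) = 10^(7.73 − 7.58) = 10^0.15 = 1.413.
Fraction as HOCl = 1 / (1 + 1.413) = 0.4145.
HOCl = 0.4145 × 5.02 ppm = 2.081 ppm.

2.08 ppm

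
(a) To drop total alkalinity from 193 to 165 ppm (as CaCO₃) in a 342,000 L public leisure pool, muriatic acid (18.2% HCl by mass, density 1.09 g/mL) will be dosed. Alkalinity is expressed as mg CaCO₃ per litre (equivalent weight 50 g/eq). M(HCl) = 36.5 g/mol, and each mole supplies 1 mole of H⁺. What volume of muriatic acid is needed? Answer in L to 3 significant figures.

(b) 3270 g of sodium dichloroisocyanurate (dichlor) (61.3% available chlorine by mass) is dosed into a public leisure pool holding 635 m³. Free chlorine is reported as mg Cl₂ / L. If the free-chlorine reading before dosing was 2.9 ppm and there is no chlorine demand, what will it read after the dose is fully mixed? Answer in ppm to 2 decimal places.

(a) 35.2 L; (b) 6.06 ppm

(a) Alkalinity to neutralize: (193 − 165) = 28 mg/L as CaCO₃ × 342,000 L = 9576 g as CaCO₃.
(a) Equivalents of H⁺ required: 9576 ÷ 50 g/eq = 191.5 eq = 191.5 mol HCl.
(a) Mass of HCl: 191.5 × 36.5 = 6990 g.
(a) Mass of 18.2% solution: 6990 / 0.182 = 38,410 g.
(a) Volume: 38,410 g ÷ 1.09 g/mL = 35,240 mL.

(b) Volume: 635 m³ = 635,000 L.
(b) Available chlorine delivered: 3270 g × 0.613 = 2005 g as Cl₂.
(b) Concentration rise: 2005 g / 635,000 L = 3.157 mg/L = 3.16 ppm.
(b) Final FC: 2.9 + 3.16 = 6.06 ppm.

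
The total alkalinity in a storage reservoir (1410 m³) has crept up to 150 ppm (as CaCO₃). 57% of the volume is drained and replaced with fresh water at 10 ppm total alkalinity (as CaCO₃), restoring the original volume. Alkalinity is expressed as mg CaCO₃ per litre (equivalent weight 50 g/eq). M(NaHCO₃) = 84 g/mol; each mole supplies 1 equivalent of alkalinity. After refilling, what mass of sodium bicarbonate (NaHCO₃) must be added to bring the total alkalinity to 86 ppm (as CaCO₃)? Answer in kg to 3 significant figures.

37.4 kg

Volume: 1410 m³ = 1,410,000 L.
After draining 57% and refilling: 150 × 0.43 + 10 × 0.57 = 70.2 ppm.
Deficit to target: 86 − 70.2 = 15.8 mg/L.
As CaCO₃: 15.8 mg/L × 1,410,000 L = 22,280 g; ÷ 50 g/eq ÷ 1 = 445.6 mol NaHCO₃.
Mass: 445.6 × 84 = 37,430 g.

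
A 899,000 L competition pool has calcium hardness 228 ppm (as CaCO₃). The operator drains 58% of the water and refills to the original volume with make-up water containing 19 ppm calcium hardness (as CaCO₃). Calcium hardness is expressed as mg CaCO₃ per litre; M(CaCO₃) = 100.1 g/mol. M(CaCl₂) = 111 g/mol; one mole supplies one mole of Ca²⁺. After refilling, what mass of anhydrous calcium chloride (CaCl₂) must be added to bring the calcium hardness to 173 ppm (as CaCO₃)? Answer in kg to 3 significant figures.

After draining 58% and refilling: 228 × 0.42 + 19 × 0.58 = 106.78 ppm.
Deficit to target: 173 − 106.78 = 66.22 mg/L.
As CaCO₃: 66.22 mg/L × 899,000 L = 59,530 g; ÷ 100.1 = 594.7 mol Ca²⁺.
Mass: 594.7 × 111 = 66,010 g.

66.0 kg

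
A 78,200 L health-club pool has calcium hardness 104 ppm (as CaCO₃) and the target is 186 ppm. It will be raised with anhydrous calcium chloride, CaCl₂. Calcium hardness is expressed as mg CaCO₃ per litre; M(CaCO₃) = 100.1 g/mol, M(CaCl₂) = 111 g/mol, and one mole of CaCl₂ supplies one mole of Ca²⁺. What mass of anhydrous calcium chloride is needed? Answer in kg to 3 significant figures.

7.11 kg

Hardness to add: (186 − 104) = 82 mg/L as CaCO₃ × 78,200 L = 6412 g as CaCO₃.
Moles of Ca²⁺ (1 mol Ca²⁺ ≡ 1 mol CaCO₃): 6412 / 100.1 g/mol = 64.06 mol.
Mass of CaCl₂: 64.06 × 111 = 7111 g.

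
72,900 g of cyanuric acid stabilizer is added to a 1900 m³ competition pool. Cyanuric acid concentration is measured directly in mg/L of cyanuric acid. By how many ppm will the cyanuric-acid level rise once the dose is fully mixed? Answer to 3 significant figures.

38.4 ppm

Volume: 1900 m³ = 1,900,000 L.
Rise: 72,900 g / 1,900,000 L × 1000 = 38.37 mg/L.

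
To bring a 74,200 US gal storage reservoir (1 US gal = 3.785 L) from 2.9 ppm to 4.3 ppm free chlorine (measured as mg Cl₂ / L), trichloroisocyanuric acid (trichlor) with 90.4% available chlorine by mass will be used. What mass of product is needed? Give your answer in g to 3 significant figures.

Volume: 74,200 US gal × 3.785 L/gal = 280,847 L.
Chlorine deficit: 4.3 − 2.9 = 1.4 ppm = 1.4 mg/L as Cl₂.
Cl₂ equivalent needed: 1.4 mg/L × 280,847 L = 393,200 mg = 393.2 g.
Product at 90.4% available chlorine: 393.2 / 0.904 = 434.9 g.

435 g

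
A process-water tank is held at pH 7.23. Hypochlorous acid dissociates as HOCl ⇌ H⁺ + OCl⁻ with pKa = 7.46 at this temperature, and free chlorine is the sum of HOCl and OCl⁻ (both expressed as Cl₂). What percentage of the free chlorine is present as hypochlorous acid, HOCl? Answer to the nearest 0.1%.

[OCl⁻]/[HOCl] = 10^(pH − pKa) = 10^(7.23 − 7.46) = 10^-0.23 = 0.5888.
Fraction as HOCl = 1 / (1 + 0.5888) = 0.6294.

62.9%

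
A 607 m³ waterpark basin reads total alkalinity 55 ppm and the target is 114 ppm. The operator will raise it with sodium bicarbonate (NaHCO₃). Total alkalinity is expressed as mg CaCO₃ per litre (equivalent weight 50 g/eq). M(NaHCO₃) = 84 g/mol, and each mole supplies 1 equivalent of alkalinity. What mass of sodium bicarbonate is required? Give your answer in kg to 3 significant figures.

60.2 kg

Volume: 607 m³ = 607,000 L.
Alkalinity to add: (114 − 55) = 59 mg/L as CaCO₃ × 607,000 L = 35,810 g as CaCO₃.
Equivalents: 35,810 g ÷ 50 g/eq = 716.3 eq.
NaHCO₃ supplies 1 eq per mole → 716.3 mol.
Mass: 716.3 mol × 84 g/mol = 60,170 g.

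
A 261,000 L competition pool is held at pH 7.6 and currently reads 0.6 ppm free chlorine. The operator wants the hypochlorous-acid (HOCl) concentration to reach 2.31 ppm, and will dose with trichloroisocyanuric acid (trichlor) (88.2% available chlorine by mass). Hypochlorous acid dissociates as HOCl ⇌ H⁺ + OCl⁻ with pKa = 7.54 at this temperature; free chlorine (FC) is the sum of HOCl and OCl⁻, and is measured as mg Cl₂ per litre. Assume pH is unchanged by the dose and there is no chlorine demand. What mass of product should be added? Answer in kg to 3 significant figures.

[OCl⁻]/[HOCl] = 10^(pH − pKa) = 10^(7.6 − 7.54) = 1.148; fraction as HOCl = 1/(1 + 1.148) = 0.4655.
Free chlorine required for 2.31 ppm HOCl: 2.31 / 0.4655 = 4.962 ppm.
FC to add: 4.962 − 0.6 = 4.362 mg/L as Cl₂.
Cl₂ equivalent: 4.362 mg/L × 261,000 L = 1139 g.
Product at 88.2% available Cl: 1139 / 0.882 = 1291 g.

1.29 kg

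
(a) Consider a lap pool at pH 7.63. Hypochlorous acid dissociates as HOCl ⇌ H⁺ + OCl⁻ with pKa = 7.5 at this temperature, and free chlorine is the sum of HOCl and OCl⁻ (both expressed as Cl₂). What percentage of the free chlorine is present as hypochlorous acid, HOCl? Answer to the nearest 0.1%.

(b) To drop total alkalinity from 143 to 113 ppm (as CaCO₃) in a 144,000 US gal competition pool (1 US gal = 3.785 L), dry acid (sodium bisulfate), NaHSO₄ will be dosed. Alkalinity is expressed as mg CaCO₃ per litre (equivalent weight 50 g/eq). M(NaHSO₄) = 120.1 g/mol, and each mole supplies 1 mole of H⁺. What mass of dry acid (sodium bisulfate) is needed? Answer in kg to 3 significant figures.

(a) [OCl⁻]/[HOCl] = 10^(pH − pKa) = 10^(7.63 − 7.5) = 10^0.13 = 1.349.
(a) Fraction as HOCl = 1 / (1 + 1.349) = 0.4257.

(b) Volume: 144,000 US gal × 3.785 L/gal = 545,040 L.
(b) Alkalinity to neutralize: (143 − 113) = 30 mg/L as CaCO₃ × 545,040 L = 16,350 g as CaCO₃.
(b) Equivalents of H⁺ required: 16,350 ÷ 50 g/eq = 327 eq = 327 mol NaHSO₄.
(b) Mass of NaHSO₄: 327 × 120.1 = 39,280 g.

(a) 42.6%; (b) 39.3 kg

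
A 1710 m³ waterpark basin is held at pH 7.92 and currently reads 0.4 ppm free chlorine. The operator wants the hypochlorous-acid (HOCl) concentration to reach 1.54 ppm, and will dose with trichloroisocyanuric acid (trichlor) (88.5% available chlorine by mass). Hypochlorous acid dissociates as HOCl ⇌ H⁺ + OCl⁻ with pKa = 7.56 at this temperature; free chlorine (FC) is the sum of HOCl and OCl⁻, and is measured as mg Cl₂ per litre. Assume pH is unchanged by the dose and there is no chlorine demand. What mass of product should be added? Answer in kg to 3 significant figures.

9.02 kg

Volume: 1710 m³ = 1,710,000 L.
[OCl⁻]/[HOCl] = 10^(pH − pKa) = 10^(7.92 − 7.56) = 2.291; fraction as HOCl = 1/(1 + 2.291) = 0.3039.
Free chlorine required for 1.54 ppm HOCl: 1.54 / 0.3039 = 5.068 ppm.
FC to add: 5.068 − 0.4 = 4.668 mg/L as Cl₂.
Cl₂ equivalent: 4.668 mg/L × 1,710,000 L = 7982 g.
Product at 88.5% available Cl: 7982 / 0.885 = 9019 g.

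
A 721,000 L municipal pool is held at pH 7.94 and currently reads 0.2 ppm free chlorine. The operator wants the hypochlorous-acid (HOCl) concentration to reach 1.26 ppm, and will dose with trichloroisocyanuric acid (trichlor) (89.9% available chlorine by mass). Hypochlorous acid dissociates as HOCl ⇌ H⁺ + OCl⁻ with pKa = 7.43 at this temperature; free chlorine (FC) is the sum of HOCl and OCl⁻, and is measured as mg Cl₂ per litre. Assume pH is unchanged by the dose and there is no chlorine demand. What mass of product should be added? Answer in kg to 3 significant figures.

4.12 kg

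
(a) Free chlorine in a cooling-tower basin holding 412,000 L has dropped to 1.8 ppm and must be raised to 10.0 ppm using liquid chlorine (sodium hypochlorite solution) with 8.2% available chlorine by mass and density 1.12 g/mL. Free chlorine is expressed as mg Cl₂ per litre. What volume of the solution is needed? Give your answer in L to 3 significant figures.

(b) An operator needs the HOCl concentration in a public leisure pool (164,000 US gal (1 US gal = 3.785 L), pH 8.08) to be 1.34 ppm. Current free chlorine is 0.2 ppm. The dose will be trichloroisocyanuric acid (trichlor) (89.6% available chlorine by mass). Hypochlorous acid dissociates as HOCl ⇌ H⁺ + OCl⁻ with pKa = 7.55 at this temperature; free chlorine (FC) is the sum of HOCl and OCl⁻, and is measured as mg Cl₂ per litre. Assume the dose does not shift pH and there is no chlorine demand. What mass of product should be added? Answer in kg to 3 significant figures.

(a) Chlorine deficit: 10.0 − 1.8 = 8.2 ppm = 8.2 mg/L as Cl₂.
(a) Cl₂ equivalent needed: 8.2 mg/L × 412,000 L = 3,378,000 mg = 3378 g.
(a) Product at 8.2% available chlorine: 3378 / 0.082 = 41,200 g.
(a) Volume at density 1.12 g/mL: 41,200 g ÷ 1.12 g/mL = 36,790 mL.

(b) Volume: 164,000 US gal × 3.785 L/gal = 620,740 L.
(b) [OCl⁻]/[HOCl] = 10^(pH − pKa) = 10^(8.08 − 7.55) = 3.388; fraction as HOCl = 1/(1 + 3.388) = 0.2279.
(b) Free chlorine required for 1.34 ppm HOCl: 1.34 / 0.2279 = 5.881 ppm.
(b) FC to add: 5.881 − 0.2 = 5.681 mg/L as Cl₂.
(b) Cl₂ equivalent: 5.681 mg/L × 620,740 L = 3526 g.
(b) Product at 89.6% available Cl: 3526 / 0.896 = 3935 g.

(a) 36.8 L; (b) 3.94 kg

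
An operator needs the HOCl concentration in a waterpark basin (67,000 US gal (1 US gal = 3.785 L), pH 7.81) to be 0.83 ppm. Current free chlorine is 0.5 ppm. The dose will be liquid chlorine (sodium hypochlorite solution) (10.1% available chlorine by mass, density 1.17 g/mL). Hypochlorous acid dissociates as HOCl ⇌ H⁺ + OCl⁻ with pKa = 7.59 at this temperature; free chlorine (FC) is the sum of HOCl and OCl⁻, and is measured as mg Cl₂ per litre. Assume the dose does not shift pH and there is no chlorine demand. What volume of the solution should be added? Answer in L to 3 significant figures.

Volume: 67,000 US gal × 3.785 L/gal = 253,595 L.
[OCl⁻]/[HOCl] = 10^(pH − pKa) = 10^(7.81 − 7.59) = 1.66; fraction as HOCl = 1/(1 + 1.66) = 0.376.
Free chlorine required for 0.83 ppm HOCl: 0.83 / 0.376 = 2.207 ppm.
FC to add: 2.207 − 0.5 = 1.707 mg/L as Cl₂.
Cl₂ equivalent: 1.707 mg/L × 253,595 L = 433 g.
Product at 10.1% available Cl: 433 / 0.101 = 4287 g.
Volume: 4287 g ÷ 1.17 g/mL = 3664 mL.

3.66 L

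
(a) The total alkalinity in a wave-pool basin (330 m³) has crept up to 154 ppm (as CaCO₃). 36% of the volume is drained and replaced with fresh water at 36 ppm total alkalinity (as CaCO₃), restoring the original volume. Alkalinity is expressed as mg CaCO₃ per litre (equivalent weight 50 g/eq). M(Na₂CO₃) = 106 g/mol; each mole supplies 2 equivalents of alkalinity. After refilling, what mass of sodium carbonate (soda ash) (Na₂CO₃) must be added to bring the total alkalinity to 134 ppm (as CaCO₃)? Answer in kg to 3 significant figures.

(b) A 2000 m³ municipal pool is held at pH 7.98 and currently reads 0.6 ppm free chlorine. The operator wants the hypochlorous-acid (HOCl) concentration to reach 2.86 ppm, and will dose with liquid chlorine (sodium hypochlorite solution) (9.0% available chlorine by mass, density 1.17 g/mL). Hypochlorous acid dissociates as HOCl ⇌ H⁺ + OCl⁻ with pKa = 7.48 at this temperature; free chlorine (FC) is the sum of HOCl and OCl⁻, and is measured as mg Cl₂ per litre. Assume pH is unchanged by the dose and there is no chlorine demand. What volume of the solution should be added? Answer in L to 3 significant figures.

(a) 7.86 kg; (b) 215 L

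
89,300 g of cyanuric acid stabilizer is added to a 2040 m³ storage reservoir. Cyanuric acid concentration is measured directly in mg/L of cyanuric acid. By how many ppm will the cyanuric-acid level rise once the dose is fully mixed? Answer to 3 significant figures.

43.8 ppm

Volume: 2040 m³ = 2,040,000 L.
Rise: 89,300 g / 2,040,000 L × 1000 = 43.77 mg/L.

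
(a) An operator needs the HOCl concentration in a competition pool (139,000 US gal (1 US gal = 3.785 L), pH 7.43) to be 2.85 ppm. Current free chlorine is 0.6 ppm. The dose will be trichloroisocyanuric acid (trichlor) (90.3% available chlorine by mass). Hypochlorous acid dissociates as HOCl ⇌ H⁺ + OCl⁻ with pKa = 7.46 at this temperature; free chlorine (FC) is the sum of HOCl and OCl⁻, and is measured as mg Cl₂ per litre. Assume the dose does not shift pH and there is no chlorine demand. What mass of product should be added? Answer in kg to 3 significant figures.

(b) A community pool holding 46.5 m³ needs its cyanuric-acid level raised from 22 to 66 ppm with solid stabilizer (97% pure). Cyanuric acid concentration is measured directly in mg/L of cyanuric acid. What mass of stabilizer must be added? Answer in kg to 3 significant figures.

(a) 2.86 kg; (b) 2.11 kg

(a) Volume: 139,000 US gal × 3.785 L/gal = 526,115 L.
(a) [OCl⁻]/[HOCl] = 10^(pH − pKa) = 10^(7.43 − 7.46) = 0.9333; fraction as HOCl = 1/(1 + 0.9333) = 0.5173.
(a) Free chlorine required for 2.85 ppm HOCl: 2.85 / 0.5173 = 5.51 ppm.
(a) FC to add: 5.51 − 0.6 = 4.91 mg/L as Cl₂.
(a) Cl₂ equivalent: 4.91 mg/L × 526,115 L = 2583 g.
(a) Product at 90.3% available Cl: 2583 / 0.903 = 2861 g.

(b) Volume: 46.5 m³ = 46,500 L.
(b) CYA to add: (66 − 22) = 44 mg/L × 46,500 L = 2046 g cyanuric acid.
(b) At 97% purity: 2046 / 0.97 = 2109 g product.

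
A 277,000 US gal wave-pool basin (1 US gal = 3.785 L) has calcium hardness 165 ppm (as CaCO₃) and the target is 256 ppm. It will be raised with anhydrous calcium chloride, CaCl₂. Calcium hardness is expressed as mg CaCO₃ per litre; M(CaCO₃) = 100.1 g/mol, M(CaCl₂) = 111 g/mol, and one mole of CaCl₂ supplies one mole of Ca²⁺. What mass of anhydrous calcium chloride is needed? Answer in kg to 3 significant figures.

106 kg

Volume: 277,000 US gal × 3.785 L/gal = 1,048,445 L.
Hardness to add: (256 − 165) = 91 mg/L as CaCO₃ × 1,048,445 L = 95,410 g as CaCO₃.
Moles of Ca²⁺ (1 mol Ca²⁺ ≡ 1 mol CaCO₃): 95,410 / 100.1 g/mol = 953.1 mol.
Mass of CaCl₂: 953.1 × 111 = 105,800 g.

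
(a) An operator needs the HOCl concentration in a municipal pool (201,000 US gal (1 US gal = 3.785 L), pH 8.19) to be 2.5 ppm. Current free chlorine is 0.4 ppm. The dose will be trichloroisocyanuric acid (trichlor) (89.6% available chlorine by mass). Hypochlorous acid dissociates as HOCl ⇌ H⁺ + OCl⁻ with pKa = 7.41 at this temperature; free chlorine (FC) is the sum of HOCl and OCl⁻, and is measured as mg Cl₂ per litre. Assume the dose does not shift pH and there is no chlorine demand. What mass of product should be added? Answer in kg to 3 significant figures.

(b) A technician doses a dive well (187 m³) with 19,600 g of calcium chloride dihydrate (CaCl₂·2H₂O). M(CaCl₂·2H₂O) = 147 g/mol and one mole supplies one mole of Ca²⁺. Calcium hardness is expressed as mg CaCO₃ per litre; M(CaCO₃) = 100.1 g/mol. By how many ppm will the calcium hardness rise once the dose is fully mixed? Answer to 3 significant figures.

(a) 14.6 kg; (b) 71.4 ppm

(a) Volume: 201,000 US gal × 3.785 L/gal = 760,785 L.
(a) [OCl⁻]/[HOCl] = 10^(pH − pKa) = 10^(8.19 − 7.41) = 6.026; fraction as HOCl = 1/(1 + 6.026) = 0.1423.
(a) Free chlorine required for 2.5 ppm HOCl: 2.5 / 0.1423 = 17.56 ppm.
(a) FC to add: 17.56 − 0.4 = 17.16 mg/L as Cl₂.
(a) Cl₂ equivalent: 17.16 mg/L × 760,785 L = 13,060 g.
(a) Product at 89.6% available Cl: 13,060 / 0.896 = 14,570 g.

(b) Volume: 187 m³ = 187,000 L.
(b) Moles of Ca²⁺: 19,600 g ÷ 147 g/mol = 133.3 mol.
(b) As CaCO₃: 133.3 mol × 100.1 g/mol = 13,350 g.
(b) Rise: 13,350 g / 187,000 L × 1000 = 71.37 mg/L.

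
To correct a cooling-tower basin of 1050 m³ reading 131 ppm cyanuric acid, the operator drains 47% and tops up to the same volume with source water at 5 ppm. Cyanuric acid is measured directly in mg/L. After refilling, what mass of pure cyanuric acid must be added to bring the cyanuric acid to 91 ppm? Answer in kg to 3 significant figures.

Volume: 1050 m³ = 1,050,000 L.
After draining 47% and refilling: 131 × 0.53 + 5 × 0.47 = 71.78 ppm.
Deficit to target: 91 − 71.78 = 19.22 mg/L.
Mass: 19.22 mg/L × 1,050,000 L = 20,180 g cyanuric acid.

20.2 kg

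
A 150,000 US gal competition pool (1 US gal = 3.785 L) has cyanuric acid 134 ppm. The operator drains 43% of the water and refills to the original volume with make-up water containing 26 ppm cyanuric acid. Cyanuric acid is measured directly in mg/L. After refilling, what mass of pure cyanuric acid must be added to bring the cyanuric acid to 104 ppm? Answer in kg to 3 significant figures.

Volume: 150,000 US gal × 3.785 L/gal = 567,750 L.
After draining 43% and refilling: 134 × 0.57 + 26 × 0.43 = 87.56 ppm.
Deficit to target: 104 − 87.56 = 16.44 mg/L.
Mass: 16.44 mg/L × 567,750 L = 9334 g cyanuric acid.

9.33 kg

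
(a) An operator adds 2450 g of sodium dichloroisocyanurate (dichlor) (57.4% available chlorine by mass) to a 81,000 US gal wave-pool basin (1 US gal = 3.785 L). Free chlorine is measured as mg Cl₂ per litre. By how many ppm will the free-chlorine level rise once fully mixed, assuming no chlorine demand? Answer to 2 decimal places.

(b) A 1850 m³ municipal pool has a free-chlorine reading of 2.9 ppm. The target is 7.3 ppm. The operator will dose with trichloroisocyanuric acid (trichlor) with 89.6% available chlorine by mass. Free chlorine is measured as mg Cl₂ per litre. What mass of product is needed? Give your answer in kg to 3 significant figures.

(a) Volume: 81,000 US gal × 3.785 L/gal = 306,585 L.
(a) Available chlorine delivered: 2450 g × 0.574 = 1406 g as Cl₂.
(a) Concentration rise: 1406 g / 306,585 L = 4.587 mg/L = 4.59 ppm.

(b) Volume: 1850 m³ = 1,850,000 L.
(b) Chlorine deficit: 7.3 − 2.9 = 4.4 ppm = 4.4 mg/L as Cl₂.
(b) Cl₂ equivalent needed: 4.4 mg/L × 1,850,000 L = 8,140,000 mg = 8140 g.
(b) Product at 89.6% available chlorine: 8140 / 0.896 = 9085 g.

(a) 4.59 ppm; (b) 9.08 kg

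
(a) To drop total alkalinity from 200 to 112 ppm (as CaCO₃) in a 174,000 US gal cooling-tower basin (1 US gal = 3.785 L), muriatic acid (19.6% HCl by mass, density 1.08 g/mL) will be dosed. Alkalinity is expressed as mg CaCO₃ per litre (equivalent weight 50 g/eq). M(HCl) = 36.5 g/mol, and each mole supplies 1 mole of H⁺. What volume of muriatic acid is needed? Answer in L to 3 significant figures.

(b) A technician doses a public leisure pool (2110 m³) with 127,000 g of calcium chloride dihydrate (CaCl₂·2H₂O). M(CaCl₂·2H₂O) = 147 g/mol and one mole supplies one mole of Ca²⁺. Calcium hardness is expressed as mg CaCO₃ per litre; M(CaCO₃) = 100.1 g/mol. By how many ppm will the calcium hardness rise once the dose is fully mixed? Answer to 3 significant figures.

(a) Volume: 174,000 US gal × 3.785 L/gal = 658,590 L.
(a) Alkalinity to neutralize: (200 − 112) = 88 mg/L as CaCO₃ × 658,590 L = 57,960 g as CaCO₃.
(a) Equivalents of H⁺ required: 57,960 ÷ 50 g/eq = 1159 eq = 1159 mol HCl.
(a) Mass of HCl: 1159 × 36.5 = 42,310 g.
(a) Mass of 19.6% solution: 42,310 / 0.196 = 215,900 g.
(a) Volume: 215,900 g ÷ 1.08 g/mL = 199,900 mL.

(b) Volume: 2110 m³ = 2,110,000 L.
(b) Moles of Ca²⁺: 127,000 g ÷ 147 g/mol = 863.9 mol.
(b) As CaCO₃: 863.9 mol × 100.1 g/mol = 86,480 g.
(b) Rise: 86,480 g / 2,110,000 L × 1000 = 40.99 mg/L.

(a) 200 L; (b) 41.0 ppm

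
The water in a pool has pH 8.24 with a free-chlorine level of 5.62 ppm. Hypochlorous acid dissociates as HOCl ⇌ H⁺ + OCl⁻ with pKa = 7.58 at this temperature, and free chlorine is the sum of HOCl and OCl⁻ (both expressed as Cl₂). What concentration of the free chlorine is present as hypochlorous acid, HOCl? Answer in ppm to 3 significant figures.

[OCl⁻]/[HOCl] = 10^(pH − pKa) = 10^(8.24 − 7.58) = 10^0.66 = 4.571.
Fraction as HOCl = 1 / (1 + 4.571) = 0.1795.
HOCl = 0.1795 × 5.62 ppm = 1.009 ppm.

1.01 ppm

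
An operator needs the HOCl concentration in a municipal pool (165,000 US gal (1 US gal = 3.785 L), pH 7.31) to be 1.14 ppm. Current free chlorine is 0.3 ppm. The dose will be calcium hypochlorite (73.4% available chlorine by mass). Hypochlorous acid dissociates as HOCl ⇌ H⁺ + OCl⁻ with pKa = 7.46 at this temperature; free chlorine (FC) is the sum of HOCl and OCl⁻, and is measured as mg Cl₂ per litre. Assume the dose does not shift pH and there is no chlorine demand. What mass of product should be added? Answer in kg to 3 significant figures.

1.40 kg

Volume: 165,000 US gal × 3.785 L/gal = 624,525 L.
[OCl⁻]/[HOCl] = 10^(pH − pKa) = 10^(7.31 − 7.46) = 0.7079; fraction as HOCl = 1/(1 + 0.7079) = 0.5855.
Free chlorine required for 1.14 ppm HOCl: 1.14 / 0.5855 = 1.947 ppm.
FC to add: 1.947 − 0.3 = 1.647 mg/L as Cl₂.
Cl₂ equivalent: 1.647 mg/L × 624,525 L = 1029 g.
Product at 73.4% available Cl: 1029 / 0.734 = 1401 g.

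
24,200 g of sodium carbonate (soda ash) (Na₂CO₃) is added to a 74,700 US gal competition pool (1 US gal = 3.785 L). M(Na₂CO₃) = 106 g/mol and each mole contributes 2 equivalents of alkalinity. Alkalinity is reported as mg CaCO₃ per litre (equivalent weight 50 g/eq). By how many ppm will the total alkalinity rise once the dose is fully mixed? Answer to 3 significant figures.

80.7 ppm

Volume: 74,700 US gal × 3.785 L/gal = 282,740 L.
Moles of Na₂CO₃: 24,200 g ÷ 106 g/mol = 228.3 mol → 456.6 eq of alkalinity.
As CaCO₃: 456.6 eq × 50 g/eq = 22,830 g.
Rise: 22,830 g / 282,740 L × 1000 = 80.75 mg/L.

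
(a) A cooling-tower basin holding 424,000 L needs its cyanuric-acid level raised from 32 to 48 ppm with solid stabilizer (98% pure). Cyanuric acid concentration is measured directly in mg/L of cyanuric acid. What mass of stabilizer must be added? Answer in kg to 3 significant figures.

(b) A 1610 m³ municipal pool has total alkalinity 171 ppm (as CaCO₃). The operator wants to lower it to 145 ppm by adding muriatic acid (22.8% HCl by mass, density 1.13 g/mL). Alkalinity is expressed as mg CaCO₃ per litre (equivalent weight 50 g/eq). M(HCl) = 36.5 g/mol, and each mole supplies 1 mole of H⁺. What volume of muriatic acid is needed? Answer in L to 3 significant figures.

(a) 6.92 kg; (b) 119 L

(a) CYA to add: (48 − 32) = 16 mg/L × 424,000 L = 6784 g cyanuric acid.
(a) At 98% purity: 6784 / 0.98 = 6922 g product.

(b) Volume: 1610 m³ = 1,610,000 L.
(b) Alkalinity to neutralize: (171 − 145) = 26 mg/L as CaCO₃ × 1,610,000 L = 41,860 g as CaCO₃.
(b) Equivalents of H⁺ required: 41,860 ÷ 50 g/eq = 837.2 eq = 837.2 mol HCl.
(b) Mass of HCl: 837.2 × 36.5 = 30,560 g.
(b) Mass of 22.8% solution: 30,560 / 0.228 = 134,000 g.
(b) Volume: 134,000 g ÷ 1.13 g/mL = 118,600 mL.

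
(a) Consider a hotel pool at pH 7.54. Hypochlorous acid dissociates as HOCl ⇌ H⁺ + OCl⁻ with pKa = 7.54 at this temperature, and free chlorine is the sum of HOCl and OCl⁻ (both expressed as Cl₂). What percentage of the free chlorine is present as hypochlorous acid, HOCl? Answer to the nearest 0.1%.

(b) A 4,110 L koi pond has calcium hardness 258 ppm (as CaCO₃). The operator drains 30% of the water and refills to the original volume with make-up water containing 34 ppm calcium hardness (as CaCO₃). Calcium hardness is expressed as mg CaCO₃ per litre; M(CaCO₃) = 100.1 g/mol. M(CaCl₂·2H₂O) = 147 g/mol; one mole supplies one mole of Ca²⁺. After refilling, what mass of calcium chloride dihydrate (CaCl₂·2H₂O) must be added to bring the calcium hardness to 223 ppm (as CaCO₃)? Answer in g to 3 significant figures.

(a) [OCl⁻]/[HOCl] = 10^(pH − pKa) = 10^(7.54 − 7.54) = 10^0.00 = 1.
(a) Fraction as HOCl = 1 / (1 + 1) = 0.5.

(b) After draining 30% and refilling: 258 × 0.70 + 34 × 0.30 = 190.8 ppm.
(b) Deficit to target: 223 − 190.8 = 32.2 mg/L.
(b) As CaCO₃: 32.2 mg/L × 4,110 L = 132.3 g; ÷ 100.1 = 1.322 mol Ca²⁺.
(b) Mass: 1.322 × 147 = 194.3 g.

(a) 50.0%; (b) 194 g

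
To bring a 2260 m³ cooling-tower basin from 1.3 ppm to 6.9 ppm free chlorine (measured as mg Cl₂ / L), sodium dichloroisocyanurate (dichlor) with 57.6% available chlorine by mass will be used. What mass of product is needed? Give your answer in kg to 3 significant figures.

Volume: 2260 m³ = 2,260,000 L.
Chlorine deficit: 6.9 − 1.3 = 5.6 ppm = 5.6 mg/L as Cl₂.
Cl₂ equivalent needed: 5.6 mg/L × 2,260,000 L = 12,660,000 mg = 12,660 g.
Product at 57.6% available chlorine: 12,660 / 0.576 = 21,970 g.

22.0 kg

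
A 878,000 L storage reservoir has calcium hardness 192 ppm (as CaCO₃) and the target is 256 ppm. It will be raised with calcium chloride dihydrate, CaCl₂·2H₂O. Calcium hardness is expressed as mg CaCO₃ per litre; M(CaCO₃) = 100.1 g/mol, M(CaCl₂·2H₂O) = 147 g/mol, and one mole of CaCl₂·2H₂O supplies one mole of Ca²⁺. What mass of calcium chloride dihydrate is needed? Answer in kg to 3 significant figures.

Hardness to add: (256 − 192) = 64 mg/L as CaCO₃ × 878,000 L = 56,190 g as CaCO₃.
Moles of Ca²⁺ (1 mol Ca²⁺ ≡ 1 mol CaCO₃): 56,190 / 100.1 g/mol = 561.4 mol.
Mass of CaCl₂·2H₂O: 561.4 × 147 = 82,520 g.

82.5 kg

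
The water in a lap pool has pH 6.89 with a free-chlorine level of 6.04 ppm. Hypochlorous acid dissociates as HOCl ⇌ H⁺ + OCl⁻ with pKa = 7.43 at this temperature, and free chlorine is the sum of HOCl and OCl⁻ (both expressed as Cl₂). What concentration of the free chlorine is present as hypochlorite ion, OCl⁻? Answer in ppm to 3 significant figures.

[OCl⁻]/[HOCl] = 10^(pH − pKa) = 10^(6.89 − 7.43) = 10^-0.54 = 0.2884.
Fraction as HOCl = 1 / (1 + 0.2884) = 0.7762.
OCl⁻ = (1 − 0.7762) × 6.04 ppm = 1.352 ppm.

1.35 ppm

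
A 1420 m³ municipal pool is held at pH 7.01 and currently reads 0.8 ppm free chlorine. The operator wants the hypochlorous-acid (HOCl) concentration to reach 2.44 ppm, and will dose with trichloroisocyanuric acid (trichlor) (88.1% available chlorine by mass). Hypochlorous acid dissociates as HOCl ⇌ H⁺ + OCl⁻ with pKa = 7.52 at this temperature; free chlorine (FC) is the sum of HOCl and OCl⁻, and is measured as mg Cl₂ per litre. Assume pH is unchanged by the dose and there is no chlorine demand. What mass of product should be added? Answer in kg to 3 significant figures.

Volume: 1420 m³ = 1,420,000 L.
[OCl⁻]/[HOCl] = 10^(pH − pKa) = 10^(7.01 − 7.52) = 0.309; fraction as HOCl = 1/(1 + 0.309) = 0.7639.
Free chlorine required for 2.44 ppm HOCl: 2.44 / 0.7639 = 3.194 ppm.
FC to add: 3.194 − 0.8 = 2.394 mg/L as Cl₂.
Cl₂ equivalent: 2.394 mg/L × 1,420,000 L = 3400 g.
Product at 88.1% available Cl: 3400 / 0.881 = 3859 g.

3.86 kg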